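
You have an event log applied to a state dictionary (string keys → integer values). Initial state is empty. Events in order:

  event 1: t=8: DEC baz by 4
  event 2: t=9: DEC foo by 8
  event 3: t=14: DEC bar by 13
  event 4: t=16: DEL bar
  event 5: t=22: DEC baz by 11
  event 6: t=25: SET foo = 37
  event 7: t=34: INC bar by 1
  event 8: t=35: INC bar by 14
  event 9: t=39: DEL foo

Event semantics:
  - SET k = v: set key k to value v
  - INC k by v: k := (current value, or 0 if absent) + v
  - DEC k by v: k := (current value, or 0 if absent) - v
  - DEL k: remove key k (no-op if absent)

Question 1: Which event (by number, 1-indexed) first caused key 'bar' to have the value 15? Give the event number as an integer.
Looking for first event where bar becomes 15:
  event 3: bar = -13
  event 4: bar = (absent)
  event 7: bar = 1
  event 8: bar 1 -> 15  <-- first match

Answer: 8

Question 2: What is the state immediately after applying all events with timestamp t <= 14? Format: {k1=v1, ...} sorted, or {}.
Apply events with t <= 14 (3 events):
  after event 1 (t=8: DEC baz by 4): {baz=-4}
  after event 2 (t=9: DEC foo by 8): {baz=-4, foo=-8}
  after event 3 (t=14: DEC bar by 13): {bar=-13, baz=-4, foo=-8}

Answer: {bar=-13, baz=-4, foo=-8}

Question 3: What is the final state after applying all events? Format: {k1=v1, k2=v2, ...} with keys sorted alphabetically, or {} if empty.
Answer: {bar=15, baz=-15}

Derivation:
  after event 1 (t=8: DEC baz by 4): {baz=-4}
  after event 2 (t=9: DEC foo by 8): {baz=-4, foo=-8}
  after event 3 (t=14: DEC bar by 13): {bar=-13, baz=-4, foo=-8}
  after event 4 (t=16: DEL bar): {baz=-4, foo=-8}
  after event 5 (t=22: DEC baz by 11): {baz=-15, foo=-8}
  after event 6 (t=25: SET foo = 37): {baz=-15, foo=37}
  after event 7 (t=34: INC bar by 1): {bar=1, baz=-15, foo=37}
  after event 8 (t=35: INC bar by 14): {bar=15, baz=-15, foo=37}
  after event 9 (t=39: DEL foo): {bar=15, baz=-15}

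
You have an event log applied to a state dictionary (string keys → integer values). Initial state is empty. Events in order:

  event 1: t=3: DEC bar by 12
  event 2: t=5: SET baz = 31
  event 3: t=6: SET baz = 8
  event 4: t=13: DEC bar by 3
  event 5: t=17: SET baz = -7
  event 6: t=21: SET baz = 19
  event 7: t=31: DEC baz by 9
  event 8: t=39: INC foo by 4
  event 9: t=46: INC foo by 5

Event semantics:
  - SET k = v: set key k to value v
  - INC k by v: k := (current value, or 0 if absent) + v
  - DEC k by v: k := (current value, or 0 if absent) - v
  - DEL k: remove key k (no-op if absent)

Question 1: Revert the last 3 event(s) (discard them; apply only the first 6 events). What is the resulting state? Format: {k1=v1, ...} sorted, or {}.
Keep first 6 events (discard last 3):
  after event 1 (t=3: DEC bar by 12): {bar=-12}
  after event 2 (t=5: SET baz = 31): {bar=-12, baz=31}
  after event 3 (t=6: SET baz = 8): {bar=-12, baz=8}
  after event 4 (t=13: DEC bar by 3): {bar=-15, baz=8}
  after event 5 (t=17: SET baz = -7): {bar=-15, baz=-7}
  after event 6 (t=21: SET baz = 19): {bar=-15, baz=19}

Answer: {bar=-15, baz=19}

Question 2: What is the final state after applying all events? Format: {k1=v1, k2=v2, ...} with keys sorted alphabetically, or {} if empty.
  after event 1 (t=3: DEC bar by 12): {bar=-12}
  after event 2 (t=5: SET baz = 31): {bar=-12, baz=31}
  after event 3 (t=6: SET baz = 8): {bar=-12, baz=8}
  after event 4 (t=13: DEC bar by 3): {bar=-15, baz=8}
  after event 5 (t=17: SET baz = -7): {bar=-15, baz=-7}
  after event 6 (t=21: SET baz = 19): {bar=-15, baz=19}
  after event 7 (t=31: DEC baz by 9): {bar=-15, baz=10}
  after event 8 (t=39: INC foo by 4): {bar=-15, baz=10, foo=4}
  after event 9 (t=46: INC foo by 5): {bar=-15, baz=10, foo=9}

Answer: {bar=-15, baz=10, foo=9}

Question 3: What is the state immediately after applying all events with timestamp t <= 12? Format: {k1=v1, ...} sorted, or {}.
Apply events with t <= 12 (3 events):
  after event 1 (t=3: DEC bar by 12): {bar=-12}
  after event 2 (t=5: SET baz = 31): {bar=-12, baz=31}
  after event 3 (t=6: SET baz = 8): {bar=-12, baz=8}

Answer: {bar=-12, baz=8}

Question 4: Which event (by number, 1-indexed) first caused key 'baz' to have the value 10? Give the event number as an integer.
Looking for first event where baz becomes 10:
  event 2: baz = 31
  event 3: baz = 8
  event 4: baz = 8
  event 5: baz = -7
  event 6: baz = 19
  event 7: baz 19 -> 10  <-- first match

Answer: 7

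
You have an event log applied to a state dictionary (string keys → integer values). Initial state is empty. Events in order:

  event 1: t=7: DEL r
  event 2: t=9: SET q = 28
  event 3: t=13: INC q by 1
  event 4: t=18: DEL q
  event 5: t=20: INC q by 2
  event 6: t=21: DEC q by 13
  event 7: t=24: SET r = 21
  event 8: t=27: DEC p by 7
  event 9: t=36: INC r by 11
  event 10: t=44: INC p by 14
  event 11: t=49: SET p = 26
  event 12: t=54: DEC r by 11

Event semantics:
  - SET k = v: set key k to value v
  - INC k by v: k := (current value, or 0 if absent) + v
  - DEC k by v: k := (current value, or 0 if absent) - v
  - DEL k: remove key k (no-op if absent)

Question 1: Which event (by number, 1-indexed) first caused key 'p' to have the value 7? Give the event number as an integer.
Looking for first event where p becomes 7:
  event 8: p = -7
  event 9: p = -7
  event 10: p -7 -> 7  <-- first match

Answer: 10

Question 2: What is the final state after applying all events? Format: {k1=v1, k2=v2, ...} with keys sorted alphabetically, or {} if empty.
Answer: {p=26, q=-11, r=21}

Derivation:
  after event 1 (t=7: DEL r): {}
  after event 2 (t=9: SET q = 28): {q=28}
  after event 3 (t=13: INC q by 1): {q=29}
  after event 4 (t=18: DEL q): {}
  after event 5 (t=20: INC q by 2): {q=2}
  after event 6 (t=21: DEC q by 13): {q=-11}
  after event 7 (t=24: SET r = 21): {q=-11, r=21}
  after event 8 (t=27: DEC p by 7): {p=-7, q=-11, r=21}
  after event 9 (t=36: INC r by 11): {p=-7, q=-11, r=32}
  after event 10 (t=44: INC p by 14): {p=7, q=-11, r=32}
  after event 11 (t=49: SET p = 26): {p=26, q=-11, r=32}
  after event 12 (t=54: DEC r by 11): {p=26, q=-11, r=21}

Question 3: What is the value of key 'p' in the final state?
Answer: 26

Derivation:
Track key 'p' through all 12 events:
  event 1 (t=7: DEL r): p unchanged
  event 2 (t=9: SET q = 28): p unchanged
  event 3 (t=13: INC q by 1): p unchanged
  event 4 (t=18: DEL q): p unchanged
  event 5 (t=20: INC q by 2): p unchanged
  event 6 (t=21: DEC q by 13): p unchanged
  event 7 (t=24: SET r = 21): p unchanged
  event 8 (t=27: DEC p by 7): p (absent) -> -7
  event 9 (t=36: INC r by 11): p unchanged
  event 10 (t=44: INC p by 14): p -7 -> 7
  event 11 (t=49: SET p = 26): p 7 -> 26
  event 12 (t=54: DEC r by 11): p unchanged
Final: p = 26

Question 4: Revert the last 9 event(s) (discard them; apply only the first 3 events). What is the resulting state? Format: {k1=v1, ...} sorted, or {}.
Keep first 3 events (discard last 9):
  after event 1 (t=7: DEL r): {}
  after event 2 (t=9: SET q = 28): {q=28}
  after event 3 (t=13: INC q by 1): {q=29}

Answer: {q=29}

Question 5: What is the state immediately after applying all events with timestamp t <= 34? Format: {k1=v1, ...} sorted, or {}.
Answer: {p=-7, q=-11, r=21}

Derivation:
Apply events with t <= 34 (8 events):
  after event 1 (t=7: DEL r): {}
  after event 2 (t=9: SET q = 28): {q=28}
  after event 3 (t=13: INC q by 1): {q=29}
  after event 4 (t=18: DEL q): {}
  after event 5 (t=20: INC q by 2): {q=2}
  after event 6 (t=21: DEC q by 13): {q=-11}
  after event 7 (t=24: SET r = 21): {q=-11, r=21}
  after event 8 (t=27: DEC p by 7): {p=-7, q=-11, r=21}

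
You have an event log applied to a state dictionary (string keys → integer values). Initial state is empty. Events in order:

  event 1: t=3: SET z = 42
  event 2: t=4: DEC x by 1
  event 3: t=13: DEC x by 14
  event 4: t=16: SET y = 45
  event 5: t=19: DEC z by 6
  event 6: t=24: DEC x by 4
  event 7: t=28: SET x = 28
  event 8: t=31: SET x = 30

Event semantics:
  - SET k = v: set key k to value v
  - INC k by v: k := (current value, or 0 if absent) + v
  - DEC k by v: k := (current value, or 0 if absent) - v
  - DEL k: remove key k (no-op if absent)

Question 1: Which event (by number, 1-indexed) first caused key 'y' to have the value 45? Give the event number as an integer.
Looking for first event where y becomes 45:
  event 4: y (absent) -> 45  <-- first match

Answer: 4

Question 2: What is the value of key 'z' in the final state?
Answer: 36

Derivation:
Track key 'z' through all 8 events:
  event 1 (t=3: SET z = 42): z (absent) -> 42
  event 2 (t=4: DEC x by 1): z unchanged
  event 3 (t=13: DEC x by 14): z unchanged
  event 4 (t=16: SET y = 45): z unchanged
  event 5 (t=19: DEC z by 6): z 42 -> 36
  event 6 (t=24: DEC x by 4): z unchanged
  event 7 (t=28: SET x = 28): z unchanged
  event 8 (t=31: SET x = 30): z unchanged
Final: z = 36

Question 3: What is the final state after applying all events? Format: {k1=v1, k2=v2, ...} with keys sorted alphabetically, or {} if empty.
Answer: {x=30, y=45, z=36}

Derivation:
  after event 1 (t=3: SET z = 42): {z=42}
  after event 2 (t=4: DEC x by 1): {x=-1, z=42}
  after event 3 (t=13: DEC x by 14): {x=-15, z=42}
  after event 4 (t=16: SET y = 45): {x=-15, y=45, z=42}
  after event 5 (t=19: DEC z by 6): {x=-15, y=45, z=36}
  after event 6 (t=24: DEC x by 4): {x=-19, y=45, z=36}
  after event 7 (t=28: SET x = 28): {x=28, y=45, z=36}
  after event 8 (t=31: SET x = 30): {x=30, y=45, z=36}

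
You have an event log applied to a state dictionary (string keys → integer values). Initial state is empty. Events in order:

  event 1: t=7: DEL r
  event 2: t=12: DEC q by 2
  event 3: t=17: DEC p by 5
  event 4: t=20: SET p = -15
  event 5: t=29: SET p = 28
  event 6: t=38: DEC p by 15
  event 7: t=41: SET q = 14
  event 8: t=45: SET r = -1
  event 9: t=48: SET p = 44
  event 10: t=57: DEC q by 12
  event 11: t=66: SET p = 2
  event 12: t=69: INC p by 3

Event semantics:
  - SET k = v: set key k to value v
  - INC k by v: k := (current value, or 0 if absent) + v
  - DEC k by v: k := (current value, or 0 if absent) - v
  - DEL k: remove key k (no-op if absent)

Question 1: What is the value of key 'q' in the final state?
Answer: 2

Derivation:
Track key 'q' through all 12 events:
  event 1 (t=7: DEL r): q unchanged
  event 2 (t=12: DEC q by 2): q (absent) -> -2
  event 3 (t=17: DEC p by 5): q unchanged
  event 4 (t=20: SET p = -15): q unchanged
  event 5 (t=29: SET p = 28): q unchanged
  event 6 (t=38: DEC p by 15): q unchanged
  event 7 (t=41: SET q = 14): q -2 -> 14
  event 8 (t=45: SET r = -1): q unchanged
  event 9 (t=48: SET p = 44): q unchanged
  event 10 (t=57: DEC q by 12): q 14 -> 2
  event 11 (t=66: SET p = 2): q unchanged
  event 12 (t=69: INC p by 3): q unchanged
Final: q = 2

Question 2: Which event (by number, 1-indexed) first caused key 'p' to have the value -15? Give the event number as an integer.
Looking for first event where p becomes -15:
  event 3: p = -5
  event 4: p -5 -> -15  <-- first match

Answer: 4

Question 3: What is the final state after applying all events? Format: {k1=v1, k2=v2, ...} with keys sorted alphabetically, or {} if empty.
  after event 1 (t=7: DEL r): {}
  after event 2 (t=12: DEC q by 2): {q=-2}
  after event 3 (t=17: DEC p by 5): {p=-5, q=-2}
  after event 4 (t=20: SET p = -15): {p=-15, q=-2}
  after event 5 (t=29: SET p = 28): {p=28, q=-2}
  after event 6 (t=38: DEC p by 15): {p=13, q=-2}
  after event 7 (t=41: SET q = 14): {p=13, q=14}
  after event 8 (t=45: SET r = -1): {p=13, q=14, r=-1}
  after event 9 (t=48: SET p = 44): {p=44, q=14, r=-1}
  after event 10 (t=57: DEC q by 12): {p=44, q=2, r=-1}
  after event 11 (t=66: SET p = 2): {p=2, q=2, r=-1}
  after event 12 (t=69: INC p by 3): {p=5, q=2, r=-1}

Answer: {p=5, q=2, r=-1}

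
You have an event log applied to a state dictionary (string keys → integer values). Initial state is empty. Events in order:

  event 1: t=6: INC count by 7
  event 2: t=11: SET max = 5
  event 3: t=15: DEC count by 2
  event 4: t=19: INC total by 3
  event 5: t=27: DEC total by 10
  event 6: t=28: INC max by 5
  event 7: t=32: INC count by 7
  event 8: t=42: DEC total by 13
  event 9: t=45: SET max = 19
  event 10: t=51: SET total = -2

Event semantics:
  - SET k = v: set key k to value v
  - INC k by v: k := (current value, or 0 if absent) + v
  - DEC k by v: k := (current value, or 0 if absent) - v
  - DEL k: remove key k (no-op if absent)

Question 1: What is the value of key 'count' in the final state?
Track key 'count' through all 10 events:
  event 1 (t=6: INC count by 7): count (absent) -> 7
  event 2 (t=11: SET max = 5): count unchanged
  event 3 (t=15: DEC count by 2): count 7 -> 5
  event 4 (t=19: INC total by 3): count unchanged
  event 5 (t=27: DEC total by 10): count unchanged
  event 6 (t=28: INC max by 5): count unchanged
  event 7 (t=32: INC count by 7): count 5 -> 12
  event 8 (t=42: DEC total by 13): count unchanged
  event 9 (t=45: SET max = 19): count unchanged
  event 10 (t=51: SET total = -2): count unchanged
Final: count = 12

Answer: 12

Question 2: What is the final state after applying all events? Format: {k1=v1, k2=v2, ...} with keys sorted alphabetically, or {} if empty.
  after event 1 (t=6: INC count by 7): {count=7}
  after event 2 (t=11: SET max = 5): {count=7, max=5}
  after event 3 (t=15: DEC count by 2): {count=5, max=5}
  after event 4 (t=19: INC total by 3): {count=5, max=5, total=3}
  after event 5 (t=27: DEC total by 10): {count=5, max=5, total=-7}
  after event 6 (t=28: INC max by 5): {count=5, max=10, total=-7}
  after event 7 (t=32: INC count by 7): {count=12, max=10, total=-7}
  after event 8 (t=42: DEC total by 13): {count=12, max=10, total=-20}
  after event 9 (t=45: SET max = 19): {count=12, max=19, total=-20}
  after event 10 (t=51: SET total = -2): {count=12, max=19, total=-2}

Answer: {count=12, max=19, total=-2}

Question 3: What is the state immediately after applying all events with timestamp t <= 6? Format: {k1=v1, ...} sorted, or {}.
Apply events with t <= 6 (1 events):
  after event 1 (t=6: INC count by 7): {count=7}

Answer: {count=7}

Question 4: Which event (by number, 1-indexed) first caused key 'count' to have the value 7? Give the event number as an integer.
Answer: 1

Derivation:
Looking for first event where count becomes 7:
  event 1: count (absent) -> 7  <-- first match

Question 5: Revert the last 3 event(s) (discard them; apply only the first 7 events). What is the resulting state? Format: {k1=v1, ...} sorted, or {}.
Keep first 7 events (discard last 3):
  after event 1 (t=6: INC count by 7): {count=7}
  after event 2 (t=11: SET max = 5): {count=7, max=5}
  after event 3 (t=15: DEC count by 2): {count=5, max=5}
  after event 4 (t=19: INC total by 3): {count=5, max=5, total=3}
  after event 5 (t=27: DEC total by 10): {count=5, max=5, total=-7}
  after event 6 (t=28: INC max by 5): {count=5, max=10, total=-7}
  after event 7 (t=32: INC count by 7): {count=12, max=10, total=-7}

Answer: {count=12, max=10, total=-7}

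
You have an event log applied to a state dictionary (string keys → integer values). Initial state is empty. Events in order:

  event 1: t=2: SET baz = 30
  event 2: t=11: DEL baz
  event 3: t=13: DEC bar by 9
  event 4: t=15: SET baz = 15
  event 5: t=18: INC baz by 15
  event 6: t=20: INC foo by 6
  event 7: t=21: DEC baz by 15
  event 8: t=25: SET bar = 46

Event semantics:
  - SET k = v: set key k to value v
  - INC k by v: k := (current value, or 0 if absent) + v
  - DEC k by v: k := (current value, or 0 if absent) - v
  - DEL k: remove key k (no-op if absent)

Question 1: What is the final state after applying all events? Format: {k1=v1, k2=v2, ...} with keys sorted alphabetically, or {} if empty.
  after event 1 (t=2: SET baz = 30): {baz=30}
  after event 2 (t=11: DEL baz): {}
  after event 3 (t=13: DEC bar by 9): {bar=-9}
  after event 4 (t=15: SET baz = 15): {bar=-9, baz=15}
  after event 5 (t=18: INC baz by 15): {bar=-9, baz=30}
  after event 6 (t=20: INC foo by 6): {bar=-9, baz=30, foo=6}
  after event 7 (t=21: DEC baz by 15): {bar=-9, baz=15, foo=6}
  after event 8 (t=25: SET bar = 46): {bar=46, baz=15, foo=6}

Answer: {bar=46, baz=15, foo=6}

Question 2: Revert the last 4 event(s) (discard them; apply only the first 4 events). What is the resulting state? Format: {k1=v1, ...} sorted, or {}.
Keep first 4 events (discard last 4):
  after event 1 (t=2: SET baz = 30): {baz=30}
  after event 2 (t=11: DEL baz): {}
  after event 3 (t=13: DEC bar by 9): {bar=-9}
  after event 4 (t=15: SET baz = 15): {bar=-9, baz=15}

Answer: {bar=-9, baz=15}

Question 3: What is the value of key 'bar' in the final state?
Answer: 46

Derivation:
Track key 'bar' through all 8 events:
  event 1 (t=2: SET baz = 30): bar unchanged
  event 2 (t=11: DEL baz): bar unchanged
  event 3 (t=13: DEC bar by 9): bar (absent) -> -9
  event 4 (t=15: SET baz = 15): bar unchanged
  event 5 (t=18: INC baz by 15): bar unchanged
  event 6 (t=20: INC foo by 6): bar unchanged
  event 7 (t=21: DEC baz by 15): bar unchanged
  event 8 (t=25: SET bar = 46): bar -9 -> 46
Final: bar = 46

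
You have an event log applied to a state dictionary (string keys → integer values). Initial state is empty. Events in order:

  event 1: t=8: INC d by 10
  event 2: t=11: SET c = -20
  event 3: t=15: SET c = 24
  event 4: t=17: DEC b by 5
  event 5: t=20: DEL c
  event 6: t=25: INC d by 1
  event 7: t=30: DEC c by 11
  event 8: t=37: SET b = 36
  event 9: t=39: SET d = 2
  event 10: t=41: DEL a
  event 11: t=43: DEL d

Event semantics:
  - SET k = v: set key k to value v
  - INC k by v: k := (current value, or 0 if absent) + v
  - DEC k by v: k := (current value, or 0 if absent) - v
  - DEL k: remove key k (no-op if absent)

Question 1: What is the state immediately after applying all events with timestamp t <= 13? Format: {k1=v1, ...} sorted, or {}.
Answer: {c=-20, d=10}

Derivation:
Apply events with t <= 13 (2 events):
  after event 1 (t=8: INC d by 10): {d=10}
  after event 2 (t=11: SET c = -20): {c=-20, d=10}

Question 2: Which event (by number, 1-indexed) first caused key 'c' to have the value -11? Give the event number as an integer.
Looking for first event where c becomes -11:
  event 2: c = -20
  event 3: c = 24
  event 4: c = 24
  event 5: c = (absent)
  event 7: c (absent) -> -11  <-- first match

Answer: 7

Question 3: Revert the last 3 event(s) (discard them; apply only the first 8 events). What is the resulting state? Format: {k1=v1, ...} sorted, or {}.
Keep first 8 events (discard last 3):
  after event 1 (t=8: INC d by 10): {d=10}
  after event 2 (t=11: SET c = -20): {c=-20, d=10}
  after event 3 (t=15: SET c = 24): {c=24, d=10}
  after event 4 (t=17: DEC b by 5): {b=-5, c=24, d=10}
  after event 5 (t=20: DEL c): {b=-5, d=10}
  after event 6 (t=25: INC d by 1): {b=-5, d=11}
  after event 7 (t=30: DEC c by 11): {b=-5, c=-11, d=11}
  after event 8 (t=37: SET b = 36): {b=36, c=-11, d=11}

Answer: {b=36, c=-11, d=11}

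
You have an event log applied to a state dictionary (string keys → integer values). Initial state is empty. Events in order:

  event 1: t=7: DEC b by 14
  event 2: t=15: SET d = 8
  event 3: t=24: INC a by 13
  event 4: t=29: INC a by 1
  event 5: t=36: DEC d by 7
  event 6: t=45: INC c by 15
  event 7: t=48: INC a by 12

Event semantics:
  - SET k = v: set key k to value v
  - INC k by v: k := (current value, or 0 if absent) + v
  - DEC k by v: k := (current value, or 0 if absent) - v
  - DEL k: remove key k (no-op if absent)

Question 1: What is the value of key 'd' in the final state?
Answer: 1

Derivation:
Track key 'd' through all 7 events:
  event 1 (t=7: DEC b by 14): d unchanged
  event 2 (t=15: SET d = 8): d (absent) -> 8
  event 3 (t=24: INC a by 13): d unchanged
  event 4 (t=29: INC a by 1): d unchanged
  event 5 (t=36: DEC d by 7): d 8 -> 1
  event 6 (t=45: INC c by 15): d unchanged
  event 7 (t=48: INC a by 12): d unchanged
Final: d = 1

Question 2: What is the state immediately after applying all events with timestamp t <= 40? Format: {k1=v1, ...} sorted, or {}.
Answer: {a=14, b=-14, d=1}

Derivation:
Apply events with t <= 40 (5 events):
  after event 1 (t=7: DEC b by 14): {b=-14}
  after event 2 (t=15: SET d = 8): {b=-14, d=8}
  after event 3 (t=24: INC a by 13): {a=13, b=-14, d=8}
  after event 4 (t=29: INC a by 1): {a=14, b=-14, d=8}
  after event 5 (t=36: DEC d by 7): {a=14, b=-14, d=1}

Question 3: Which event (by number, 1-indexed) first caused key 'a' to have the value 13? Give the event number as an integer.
Looking for first event where a becomes 13:
  event 3: a (absent) -> 13  <-- first match

Answer: 3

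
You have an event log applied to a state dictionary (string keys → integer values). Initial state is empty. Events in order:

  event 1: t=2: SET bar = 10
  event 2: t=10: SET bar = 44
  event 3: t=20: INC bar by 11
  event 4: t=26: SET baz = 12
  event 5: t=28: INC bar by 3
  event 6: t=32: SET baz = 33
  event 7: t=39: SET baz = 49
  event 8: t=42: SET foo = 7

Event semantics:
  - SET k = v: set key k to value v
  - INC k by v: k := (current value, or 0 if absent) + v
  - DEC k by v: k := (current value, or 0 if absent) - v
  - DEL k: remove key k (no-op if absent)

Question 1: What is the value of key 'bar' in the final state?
Answer: 58

Derivation:
Track key 'bar' through all 8 events:
  event 1 (t=2: SET bar = 10): bar (absent) -> 10
  event 2 (t=10: SET bar = 44): bar 10 -> 44
  event 3 (t=20: INC bar by 11): bar 44 -> 55
  event 4 (t=26: SET baz = 12): bar unchanged
  event 5 (t=28: INC bar by 3): bar 55 -> 58
  event 6 (t=32: SET baz = 33): bar unchanged
  event 7 (t=39: SET baz = 49): bar unchanged
  event 8 (t=42: SET foo = 7): bar unchanged
Final: bar = 58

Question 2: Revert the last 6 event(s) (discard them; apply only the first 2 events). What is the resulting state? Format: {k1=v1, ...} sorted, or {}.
Keep first 2 events (discard last 6):
  after event 1 (t=2: SET bar = 10): {bar=10}
  after event 2 (t=10: SET bar = 44): {bar=44}

Answer: {bar=44}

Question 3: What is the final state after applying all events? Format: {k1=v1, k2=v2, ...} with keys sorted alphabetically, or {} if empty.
  after event 1 (t=2: SET bar = 10): {bar=10}
  after event 2 (t=10: SET bar = 44): {bar=44}
  after event 3 (t=20: INC bar by 11): {bar=55}
  after event 4 (t=26: SET baz = 12): {bar=55, baz=12}
  after event 5 (t=28: INC bar by 3): {bar=58, baz=12}
  after event 6 (t=32: SET baz = 33): {bar=58, baz=33}
  after event 7 (t=39: SET baz = 49): {bar=58, baz=49}
  after event 8 (t=42: SET foo = 7): {bar=58, baz=49, foo=7}

Answer: {bar=58, baz=49, foo=7}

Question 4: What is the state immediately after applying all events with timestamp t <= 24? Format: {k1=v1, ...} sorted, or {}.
Answer: {bar=55}

Derivation:
Apply events with t <= 24 (3 events):
  after event 1 (t=2: SET bar = 10): {bar=10}
  after event 2 (t=10: SET bar = 44): {bar=44}
  after event 3 (t=20: INC bar by 11): {bar=55}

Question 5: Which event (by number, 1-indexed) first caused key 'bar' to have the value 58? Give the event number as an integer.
Looking for first event where bar becomes 58:
  event 1: bar = 10
  event 2: bar = 44
  event 3: bar = 55
  event 4: bar = 55
  event 5: bar 55 -> 58  <-- first match

Answer: 5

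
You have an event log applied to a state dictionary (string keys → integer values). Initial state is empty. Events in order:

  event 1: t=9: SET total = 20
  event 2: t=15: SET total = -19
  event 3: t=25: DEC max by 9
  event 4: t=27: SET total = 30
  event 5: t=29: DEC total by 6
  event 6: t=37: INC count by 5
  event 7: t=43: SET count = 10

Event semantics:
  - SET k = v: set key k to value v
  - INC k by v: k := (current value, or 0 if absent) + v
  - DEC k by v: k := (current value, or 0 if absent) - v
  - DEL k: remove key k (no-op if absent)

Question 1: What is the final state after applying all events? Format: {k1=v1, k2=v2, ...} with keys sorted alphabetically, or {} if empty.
Answer: {count=10, max=-9, total=24}

Derivation:
  after event 1 (t=9: SET total = 20): {total=20}
  after event 2 (t=15: SET total = -19): {total=-19}
  after event 3 (t=25: DEC max by 9): {max=-9, total=-19}
  after event 4 (t=27: SET total = 30): {max=-9, total=30}
  after event 5 (t=29: DEC total by 6): {max=-9, total=24}
  after event 6 (t=37: INC count by 5): {count=5, max=-9, total=24}
  after event 7 (t=43: SET count = 10): {count=10, max=-9, total=24}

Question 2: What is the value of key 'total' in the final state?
Answer: 24

Derivation:
Track key 'total' through all 7 events:
  event 1 (t=9: SET total = 20): total (absent) -> 20
  event 2 (t=15: SET total = -19): total 20 -> -19
  event 3 (t=25: DEC max by 9): total unchanged
  event 4 (t=27: SET total = 30): total -19 -> 30
  event 5 (t=29: DEC total by 6): total 30 -> 24
  event 6 (t=37: INC count by 5): total unchanged
  event 7 (t=43: SET count = 10): total unchanged
Final: total = 24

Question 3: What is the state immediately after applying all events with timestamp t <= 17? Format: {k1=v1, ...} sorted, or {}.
Apply events with t <= 17 (2 events):
  after event 1 (t=9: SET total = 20): {total=20}
  after event 2 (t=15: SET total = -19): {total=-19}

Answer: {total=-19}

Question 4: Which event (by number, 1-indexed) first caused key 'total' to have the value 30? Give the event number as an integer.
Answer: 4

Derivation:
Looking for first event where total becomes 30:
  event 1: total = 20
  event 2: total = -19
  event 3: total = -19
  event 4: total -19 -> 30  <-- first match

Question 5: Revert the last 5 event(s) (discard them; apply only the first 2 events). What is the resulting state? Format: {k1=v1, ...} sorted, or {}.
Answer: {total=-19}

Derivation:
Keep first 2 events (discard last 5):
  after event 1 (t=9: SET total = 20): {total=20}
  after event 2 (t=15: SET total = -19): {total=-19}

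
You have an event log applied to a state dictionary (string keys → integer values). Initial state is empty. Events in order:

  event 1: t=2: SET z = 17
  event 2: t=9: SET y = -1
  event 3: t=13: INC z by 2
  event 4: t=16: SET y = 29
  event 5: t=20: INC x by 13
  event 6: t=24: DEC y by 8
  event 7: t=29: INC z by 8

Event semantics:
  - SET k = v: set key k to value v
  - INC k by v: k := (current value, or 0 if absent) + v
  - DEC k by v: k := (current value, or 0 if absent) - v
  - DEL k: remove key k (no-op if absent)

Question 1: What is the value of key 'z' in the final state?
Answer: 27

Derivation:
Track key 'z' through all 7 events:
  event 1 (t=2: SET z = 17): z (absent) -> 17
  event 2 (t=9: SET y = -1): z unchanged
  event 3 (t=13: INC z by 2): z 17 -> 19
  event 4 (t=16: SET y = 29): z unchanged
  event 5 (t=20: INC x by 13): z unchanged
  event 6 (t=24: DEC y by 8): z unchanged
  event 7 (t=29: INC z by 8): z 19 -> 27
Final: z = 27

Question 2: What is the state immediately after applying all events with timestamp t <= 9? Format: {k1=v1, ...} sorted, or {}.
Apply events with t <= 9 (2 events):
  after event 1 (t=2: SET z = 17): {z=17}
  after event 2 (t=9: SET y = -1): {y=-1, z=17}

Answer: {y=-1, z=17}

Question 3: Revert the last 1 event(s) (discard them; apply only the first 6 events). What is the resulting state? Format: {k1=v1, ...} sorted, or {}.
Answer: {x=13, y=21, z=19}

Derivation:
Keep first 6 events (discard last 1):
  after event 1 (t=2: SET z = 17): {z=17}
  after event 2 (t=9: SET y = -1): {y=-1, z=17}
  after event 3 (t=13: INC z by 2): {y=-1, z=19}
  after event 4 (t=16: SET y = 29): {y=29, z=19}
  after event 5 (t=20: INC x by 13): {x=13, y=29, z=19}
  after event 6 (t=24: DEC y by 8): {x=13, y=21, z=19}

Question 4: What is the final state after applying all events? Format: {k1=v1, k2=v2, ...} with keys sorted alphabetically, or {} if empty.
  after event 1 (t=2: SET z = 17): {z=17}
  after event 2 (t=9: SET y = -1): {y=-1, z=17}
  after event 3 (t=13: INC z by 2): {y=-1, z=19}
  after event 4 (t=16: SET y = 29): {y=29, z=19}
  after event 5 (t=20: INC x by 13): {x=13, y=29, z=19}
  after event 6 (t=24: DEC y by 8): {x=13, y=21, z=19}
  after event 7 (t=29: INC z by 8): {x=13, y=21, z=27}

Answer: {x=13, y=21, z=27}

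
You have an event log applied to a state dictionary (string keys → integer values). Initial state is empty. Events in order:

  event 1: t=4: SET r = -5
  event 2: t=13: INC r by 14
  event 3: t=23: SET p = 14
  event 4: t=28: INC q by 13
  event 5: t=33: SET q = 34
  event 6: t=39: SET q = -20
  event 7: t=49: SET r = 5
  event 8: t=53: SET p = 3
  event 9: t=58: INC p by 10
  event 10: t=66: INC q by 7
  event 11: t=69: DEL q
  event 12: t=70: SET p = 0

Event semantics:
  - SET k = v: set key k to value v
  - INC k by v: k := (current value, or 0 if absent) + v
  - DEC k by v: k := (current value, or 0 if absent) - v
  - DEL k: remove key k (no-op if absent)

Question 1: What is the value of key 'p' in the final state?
Track key 'p' through all 12 events:
  event 1 (t=4: SET r = -5): p unchanged
  event 2 (t=13: INC r by 14): p unchanged
  event 3 (t=23: SET p = 14): p (absent) -> 14
  event 4 (t=28: INC q by 13): p unchanged
  event 5 (t=33: SET q = 34): p unchanged
  event 6 (t=39: SET q = -20): p unchanged
  event 7 (t=49: SET r = 5): p unchanged
  event 8 (t=53: SET p = 3): p 14 -> 3
  event 9 (t=58: INC p by 10): p 3 -> 13
  event 10 (t=66: INC q by 7): p unchanged
  event 11 (t=69: DEL q): p unchanged
  event 12 (t=70: SET p = 0): p 13 -> 0
Final: p = 0

Answer: 0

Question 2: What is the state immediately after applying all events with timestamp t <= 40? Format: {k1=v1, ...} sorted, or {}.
Answer: {p=14, q=-20, r=9}

Derivation:
Apply events with t <= 40 (6 events):
  after event 1 (t=4: SET r = -5): {r=-5}
  after event 2 (t=13: INC r by 14): {r=9}
  after event 3 (t=23: SET p = 14): {p=14, r=9}
  after event 4 (t=28: INC q by 13): {p=14, q=13, r=9}
  after event 5 (t=33: SET q = 34): {p=14, q=34, r=9}
  after event 6 (t=39: SET q = -20): {p=14, q=-20, r=9}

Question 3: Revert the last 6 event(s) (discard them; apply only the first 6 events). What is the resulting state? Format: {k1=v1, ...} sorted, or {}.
Keep first 6 events (discard last 6):
  after event 1 (t=4: SET r = -5): {r=-5}
  after event 2 (t=13: INC r by 14): {r=9}
  after event 3 (t=23: SET p = 14): {p=14, r=9}
  after event 4 (t=28: INC q by 13): {p=14, q=13, r=9}
  after event 5 (t=33: SET q = 34): {p=14, q=34, r=9}
  after event 6 (t=39: SET q = -20): {p=14, q=-20, r=9}

Answer: {p=14, q=-20, r=9}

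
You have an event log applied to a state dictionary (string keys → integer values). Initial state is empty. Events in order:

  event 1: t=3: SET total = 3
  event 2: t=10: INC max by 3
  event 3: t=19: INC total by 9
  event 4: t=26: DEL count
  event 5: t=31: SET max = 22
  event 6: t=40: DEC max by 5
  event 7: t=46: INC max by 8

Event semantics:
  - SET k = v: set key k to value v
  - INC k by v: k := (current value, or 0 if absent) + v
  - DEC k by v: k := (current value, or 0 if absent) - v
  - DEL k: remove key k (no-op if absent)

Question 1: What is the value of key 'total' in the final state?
Track key 'total' through all 7 events:
  event 1 (t=3: SET total = 3): total (absent) -> 3
  event 2 (t=10: INC max by 3): total unchanged
  event 3 (t=19: INC total by 9): total 3 -> 12
  event 4 (t=26: DEL count): total unchanged
  event 5 (t=31: SET max = 22): total unchanged
  event 6 (t=40: DEC max by 5): total unchanged
  event 7 (t=46: INC max by 8): total unchanged
Final: total = 12

Answer: 12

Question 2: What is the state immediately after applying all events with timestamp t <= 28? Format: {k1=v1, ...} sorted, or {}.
Apply events with t <= 28 (4 events):
  after event 1 (t=3: SET total = 3): {total=3}
  after event 2 (t=10: INC max by 3): {max=3, total=3}
  after event 3 (t=19: INC total by 9): {max=3, total=12}
  after event 4 (t=26: DEL count): {max=3, total=12}

Answer: {max=3, total=12}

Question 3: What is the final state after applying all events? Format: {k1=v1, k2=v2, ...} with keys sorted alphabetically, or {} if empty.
  after event 1 (t=3: SET total = 3): {total=3}
  after event 2 (t=10: INC max by 3): {max=3, total=3}
  after event 3 (t=19: INC total by 9): {max=3, total=12}
  after event 4 (t=26: DEL count): {max=3, total=12}
  after event 5 (t=31: SET max = 22): {max=22, total=12}
  after event 6 (t=40: DEC max by 5): {max=17, total=12}
  after event 7 (t=46: INC max by 8): {max=25, total=12}

Answer: {max=25, total=12}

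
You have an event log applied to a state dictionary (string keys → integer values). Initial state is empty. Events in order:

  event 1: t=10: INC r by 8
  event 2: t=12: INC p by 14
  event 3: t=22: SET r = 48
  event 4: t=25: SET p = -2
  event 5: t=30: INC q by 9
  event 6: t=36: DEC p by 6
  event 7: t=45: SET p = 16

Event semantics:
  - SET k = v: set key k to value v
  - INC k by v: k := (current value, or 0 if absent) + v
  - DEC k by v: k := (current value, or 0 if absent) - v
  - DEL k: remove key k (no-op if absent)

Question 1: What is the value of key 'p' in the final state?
Track key 'p' through all 7 events:
  event 1 (t=10: INC r by 8): p unchanged
  event 2 (t=12: INC p by 14): p (absent) -> 14
  event 3 (t=22: SET r = 48): p unchanged
  event 4 (t=25: SET p = -2): p 14 -> -2
  event 5 (t=30: INC q by 9): p unchanged
  event 6 (t=36: DEC p by 6): p -2 -> -8
  event 7 (t=45: SET p = 16): p -8 -> 16
Final: p = 16

Answer: 16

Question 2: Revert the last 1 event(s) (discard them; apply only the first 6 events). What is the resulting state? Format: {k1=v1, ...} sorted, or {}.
Answer: {p=-8, q=9, r=48}

Derivation:
Keep first 6 events (discard last 1):
  after event 1 (t=10: INC r by 8): {r=8}
  after event 2 (t=12: INC p by 14): {p=14, r=8}
  after event 3 (t=22: SET r = 48): {p=14, r=48}
  after event 4 (t=25: SET p = -2): {p=-2, r=48}
  after event 5 (t=30: INC q by 9): {p=-2, q=9, r=48}
  after event 6 (t=36: DEC p by 6): {p=-8, q=9, r=48}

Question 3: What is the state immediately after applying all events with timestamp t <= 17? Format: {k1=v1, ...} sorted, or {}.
Apply events with t <= 17 (2 events):
  after event 1 (t=10: INC r by 8): {r=8}
  after event 2 (t=12: INC p by 14): {p=14, r=8}

Answer: {p=14, r=8}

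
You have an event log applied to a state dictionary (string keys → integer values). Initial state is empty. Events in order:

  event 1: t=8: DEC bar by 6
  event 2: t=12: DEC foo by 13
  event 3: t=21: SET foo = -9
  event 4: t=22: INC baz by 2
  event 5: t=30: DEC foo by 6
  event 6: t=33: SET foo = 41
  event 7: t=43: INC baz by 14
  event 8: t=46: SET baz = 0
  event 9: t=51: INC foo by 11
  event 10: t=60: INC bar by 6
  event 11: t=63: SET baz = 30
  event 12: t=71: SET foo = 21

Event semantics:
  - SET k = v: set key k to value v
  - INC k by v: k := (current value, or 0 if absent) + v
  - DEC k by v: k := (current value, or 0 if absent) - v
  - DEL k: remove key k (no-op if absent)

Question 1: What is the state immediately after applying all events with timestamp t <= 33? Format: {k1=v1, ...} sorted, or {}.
Answer: {bar=-6, baz=2, foo=41}

Derivation:
Apply events with t <= 33 (6 events):
  after event 1 (t=8: DEC bar by 6): {bar=-6}
  after event 2 (t=12: DEC foo by 13): {bar=-6, foo=-13}
  after event 3 (t=21: SET foo = -9): {bar=-6, foo=-9}
  after event 4 (t=22: INC baz by 2): {bar=-6, baz=2, foo=-9}
  after event 5 (t=30: DEC foo by 6): {bar=-6, baz=2, foo=-15}
  after event 6 (t=33: SET foo = 41): {bar=-6, baz=2, foo=41}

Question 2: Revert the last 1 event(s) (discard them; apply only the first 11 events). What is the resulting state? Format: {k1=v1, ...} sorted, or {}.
Keep first 11 events (discard last 1):
  after event 1 (t=8: DEC bar by 6): {bar=-6}
  after event 2 (t=12: DEC foo by 13): {bar=-6, foo=-13}
  after event 3 (t=21: SET foo = -9): {bar=-6, foo=-9}
  after event 4 (t=22: INC baz by 2): {bar=-6, baz=2, foo=-9}
  after event 5 (t=30: DEC foo by 6): {bar=-6, baz=2, foo=-15}
  after event 6 (t=33: SET foo = 41): {bar=-6, baz=2, foo=41}
  after event 7 (t=43: INC baz by 14): {bar=-6, baz=16, foo=41}
  after event 8 (t=46: SET baz = 0): {bar=-6, baz=0, foo=41}
  after event 9 (t=51: INC foo by 11): {bar=-6, baz=0, foo=52}
  after event 10 (t=60: INC bar by 6): {bar=0, baz=0, foo=52}
  after event 11 (t=63: SET baz = 30): {bar=0, baz=30, foo=52}

Answer: {bar=0, baz=30, foo=52}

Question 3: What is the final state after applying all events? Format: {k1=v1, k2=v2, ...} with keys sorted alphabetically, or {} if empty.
  after event 1 (t=8: DEC bar by 6): {bar=-6}
  after event 2 (t=12: DEC foo by 13): {bar=-6, foo=-13}
  after event 3 (t=21: SET foo = -9): {bar=-6, foo=-9}
  after event 4 (t=22: INC baz by 2): {bar=-6, baz=2, foo=-9}
  after event 5 (t=30: DEC foo by 6): {bar=-6, baz=2, foo=-15}
  after event 6 (t=33: SET foo = 41): {bar=-6, baz=2, foo=41}
  after event 7 (t=43: INC baz by 14): {bar=-6, baz=16, foo=41}
  after event 8 (t=46: SET baz = 0): {bar=-6, baz=0, foo=41}
  after event 9 (t=51: INC foo by 11): {bar=-6, baz=0, foo=52}
  after event 10 (t=60: INC bar by 6): {bar=0, baz=0, foo=52}
  after event 11 (t=63: SET baz = 30): {bar=0, baz=30, foo=52}
  after event 12 (t=71: SET foo = 21): {bar=0, baz=30, foo=21}

Answer: {bar=0, baz=30, foo=21}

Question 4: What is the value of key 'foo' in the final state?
Track key 'foo' through all 12 events:
  event 1 (t=8: DEC bar by 6): foo unchanged
  event 2 (t=12: DEC foo by 13): foo (absent) -> -13
  event 3 (t=21: SET foo = -9): foo -13 -> -9
  event 4 (t=22: INC baz by 2): foo unchanged
  event 5 (t=30: DEC foo by 6): foo -9 -> -15
  event 6 (t=33: SET foo = 41): foo -15 -> 41
  event 7 (t=43: INC baz by 14): foo unchanged
  event 8 (t=46: SET baz = 0): foo unchanged
  event 9 (t=51: INC foo by 11): foo 41 -> 52
  event 10 (t=60: INC bar by 6): foo unchanged
  event 11 (t=63: SET baz = 30): foo unchanged
  event 12 (t=71: SET foo = 21): foo 52 -> 21
Final: foo = 21

Answer: 21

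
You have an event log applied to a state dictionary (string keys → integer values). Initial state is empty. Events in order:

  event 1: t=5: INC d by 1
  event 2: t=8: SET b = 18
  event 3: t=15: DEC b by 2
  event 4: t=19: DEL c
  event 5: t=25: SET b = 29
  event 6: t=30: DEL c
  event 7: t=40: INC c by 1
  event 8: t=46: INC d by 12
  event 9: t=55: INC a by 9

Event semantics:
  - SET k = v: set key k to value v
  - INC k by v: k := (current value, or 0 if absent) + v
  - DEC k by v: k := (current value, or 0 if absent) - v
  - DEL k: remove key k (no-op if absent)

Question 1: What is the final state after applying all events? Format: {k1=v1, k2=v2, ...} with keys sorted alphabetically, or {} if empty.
Answer: {a=9, b=29, c=1, d=13}

Derivation:
  after event 1 (t=5: INC d by 1): {d=1}
  after event 2 (t=8: SET b = 18): {b=18, d=1}
  after event 3 (t=15: DEC b by 2): {b=16, d=1}
  after event 4 (t=19: DEL c): {b=16, d=1}
  after event 5 (t=25: SET b = 29): {b=29, d=1}
  after event 6 (t=30: DEL c): {b=29, d=1}
  after event 7 (t=40: INC c by 1): {b=29, c=1, d=1}
  after event 8 (t=46: INC d by 12): {b=29, c=1, d=13}
  after event 9 (t=55: INC a by 9): {a=9, b=29, c=1, d=13}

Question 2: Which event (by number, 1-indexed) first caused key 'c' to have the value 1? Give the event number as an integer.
Answer: 7

Derivation:
Looking for first event where c becomes 1:
  event 7: c (absent) -> 1  <-- first match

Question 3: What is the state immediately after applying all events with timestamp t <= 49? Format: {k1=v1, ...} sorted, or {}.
Answer: {b=29, c=1, d=13}

Derivation:
Apply events with t <= 49 (8 events):
  after event 1 (t=5: INC d by 1): {d=1}
  after event 2 (t=8: SET b = 18): {b=18, d=1}
  after event 3 (t=15: DEC b by 2): {b=16, d=1}
  after event 4 (t=19: DEL c): {b=16, d=1}
  after event 5 (t=25: SET b = 29): {b=29, d=1}
  after event 6 (t=30: DEL c): {b=29, d=1}
  after event 7 (t=40: INC c by 1): {b=29, c=1, d=1}
  after event 8 (t=46: INC d by 12): {b=29, c=1, d=13}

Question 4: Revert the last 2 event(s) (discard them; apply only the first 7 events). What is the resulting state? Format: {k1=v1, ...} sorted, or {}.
Keep first 7 events (discard last 2):
  after event 1 (t=5: INC d by 1): {d=1}
  after event 2 (t=8: SET b = 18): {b=18, d=1}
  after event 3 (t=15: DEC b by 2): {b=16, d=1}
  after event 4 (t=19: DEL c): {b=16, d=1}
  after event 5 (t=25: SET b = 29): {b=29, d=1}
  after event 6 (t=30: DEL c): {b=29, d=1}
  after event 7 (t=40: INC c by 1): {b=29, c=1, d=1}

Answer: {b=29, c=1, d=1}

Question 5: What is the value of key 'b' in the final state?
Answer: 29

Derivation:
Track key 'b' through all 9 events:
  event 1 (t=5: INC d by 1): b unchanged
  event 2 (t=8: SET b = 18): b (absent) -> 18
  event 3 (t=15: DEC b by 2): b 18 -> 16
  event 4 (t=19: DEL c): b unchanged
  event 5 (t=25: SET b = 29): b 16 -> 29
  event 6 (t=30: DEL c): b unchanged
  event 7 (t=40: INC c by 1): b unchanged
  event 8 (t=46: INC d by 12): b unchanged
  event 9 (t=55: INC a by 9): b unchanged
Final: b = 29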